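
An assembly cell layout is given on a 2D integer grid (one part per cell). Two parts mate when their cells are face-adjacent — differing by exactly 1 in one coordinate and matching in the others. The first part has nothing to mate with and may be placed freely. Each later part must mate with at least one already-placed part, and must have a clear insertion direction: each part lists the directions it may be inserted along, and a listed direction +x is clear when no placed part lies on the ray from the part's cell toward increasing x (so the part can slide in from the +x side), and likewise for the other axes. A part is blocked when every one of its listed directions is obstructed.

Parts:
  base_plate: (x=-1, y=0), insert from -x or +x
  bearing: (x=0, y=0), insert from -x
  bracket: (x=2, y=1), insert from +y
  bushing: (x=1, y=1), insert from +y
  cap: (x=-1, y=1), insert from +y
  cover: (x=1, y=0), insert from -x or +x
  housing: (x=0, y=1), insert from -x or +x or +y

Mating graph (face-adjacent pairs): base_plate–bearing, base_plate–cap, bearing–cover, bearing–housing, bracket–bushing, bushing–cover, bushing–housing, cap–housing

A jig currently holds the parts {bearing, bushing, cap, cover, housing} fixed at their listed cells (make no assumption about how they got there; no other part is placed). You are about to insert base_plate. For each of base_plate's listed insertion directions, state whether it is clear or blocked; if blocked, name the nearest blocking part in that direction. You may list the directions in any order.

+x: blocked by bearing; -x: clear

-x: ray from base_plate(-1, 0) has no placed part ⇒ clear
+x: nearest on ray is bearing@(0, 0) ⇒ blocked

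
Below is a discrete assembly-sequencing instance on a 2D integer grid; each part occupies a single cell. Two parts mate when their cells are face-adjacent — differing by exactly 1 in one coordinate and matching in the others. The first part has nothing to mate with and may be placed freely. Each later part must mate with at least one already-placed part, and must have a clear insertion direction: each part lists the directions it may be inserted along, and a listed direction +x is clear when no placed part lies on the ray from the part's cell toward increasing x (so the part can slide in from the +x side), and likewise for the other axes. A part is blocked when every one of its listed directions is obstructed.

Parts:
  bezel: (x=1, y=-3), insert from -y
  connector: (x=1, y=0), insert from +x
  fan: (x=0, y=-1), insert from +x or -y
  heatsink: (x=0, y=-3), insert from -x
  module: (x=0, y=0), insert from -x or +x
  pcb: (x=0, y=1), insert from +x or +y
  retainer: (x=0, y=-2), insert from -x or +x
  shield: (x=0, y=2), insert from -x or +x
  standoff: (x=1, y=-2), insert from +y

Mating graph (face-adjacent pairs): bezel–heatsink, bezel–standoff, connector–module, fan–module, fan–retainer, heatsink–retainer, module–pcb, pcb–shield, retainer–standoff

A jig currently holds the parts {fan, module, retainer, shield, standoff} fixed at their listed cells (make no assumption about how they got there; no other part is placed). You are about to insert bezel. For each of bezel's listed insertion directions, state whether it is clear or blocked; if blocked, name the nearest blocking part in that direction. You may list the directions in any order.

-y: clear

-y: ray from bezel(1, -3) has no placed part ⇒ clear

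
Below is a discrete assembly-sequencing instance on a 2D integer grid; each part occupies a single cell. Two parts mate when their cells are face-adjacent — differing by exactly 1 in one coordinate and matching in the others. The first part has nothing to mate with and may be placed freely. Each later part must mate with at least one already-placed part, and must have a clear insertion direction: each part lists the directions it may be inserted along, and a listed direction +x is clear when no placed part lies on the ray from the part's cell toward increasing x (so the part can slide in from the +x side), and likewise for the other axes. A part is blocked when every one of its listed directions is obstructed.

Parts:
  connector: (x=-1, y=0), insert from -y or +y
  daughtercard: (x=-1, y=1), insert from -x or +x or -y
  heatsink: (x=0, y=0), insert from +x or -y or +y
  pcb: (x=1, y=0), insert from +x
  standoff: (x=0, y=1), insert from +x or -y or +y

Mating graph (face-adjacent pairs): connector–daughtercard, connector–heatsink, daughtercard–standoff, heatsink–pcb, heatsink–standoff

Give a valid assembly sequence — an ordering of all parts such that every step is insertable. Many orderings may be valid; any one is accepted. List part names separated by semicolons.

1. daughtercard@(-1, 1) [-x clear] — {daughtercard}
2. connector@(-1, 0) [-y clear] — {connector, daughtercard}
3. standoff@(0, 1) [+x clear] — {connector, daughtercard, standoff}
4. heatsink@(0, 0) [+x clear] — {connector, daughtercard, heatsink, standoff}
5. pcb@(1, 0) [+x clear] — {connector, daughtercard, heatsink, pcb, standoff}

daughtercard; connector; standoff; heatsink; pcb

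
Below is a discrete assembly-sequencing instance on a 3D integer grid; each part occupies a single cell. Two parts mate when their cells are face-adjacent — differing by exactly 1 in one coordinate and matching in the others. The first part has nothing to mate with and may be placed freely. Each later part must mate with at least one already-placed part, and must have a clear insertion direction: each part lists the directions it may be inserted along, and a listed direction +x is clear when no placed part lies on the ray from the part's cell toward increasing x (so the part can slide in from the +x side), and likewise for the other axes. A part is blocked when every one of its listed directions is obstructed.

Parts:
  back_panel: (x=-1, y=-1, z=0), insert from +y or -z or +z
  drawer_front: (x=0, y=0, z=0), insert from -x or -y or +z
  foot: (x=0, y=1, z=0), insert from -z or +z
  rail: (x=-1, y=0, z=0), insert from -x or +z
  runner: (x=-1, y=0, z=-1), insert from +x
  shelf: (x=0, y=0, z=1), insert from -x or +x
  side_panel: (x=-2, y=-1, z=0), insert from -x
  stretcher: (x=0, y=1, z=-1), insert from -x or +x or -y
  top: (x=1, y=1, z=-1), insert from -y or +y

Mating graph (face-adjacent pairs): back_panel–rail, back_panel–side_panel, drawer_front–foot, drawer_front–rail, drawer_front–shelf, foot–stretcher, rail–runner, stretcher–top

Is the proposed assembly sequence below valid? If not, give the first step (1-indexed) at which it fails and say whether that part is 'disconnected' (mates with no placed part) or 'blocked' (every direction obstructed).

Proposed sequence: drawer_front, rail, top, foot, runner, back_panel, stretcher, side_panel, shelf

Invalid at step 3 (disconnected)

1. drawer_front@(0, 0, 0) [-x clear] — {drawer_front}
2. rail@(-1, 0, 0) [-x clear] — {drawer_front, rail}
3. top@(1, 1, -1) — no placed neighbour ⇒ disconnected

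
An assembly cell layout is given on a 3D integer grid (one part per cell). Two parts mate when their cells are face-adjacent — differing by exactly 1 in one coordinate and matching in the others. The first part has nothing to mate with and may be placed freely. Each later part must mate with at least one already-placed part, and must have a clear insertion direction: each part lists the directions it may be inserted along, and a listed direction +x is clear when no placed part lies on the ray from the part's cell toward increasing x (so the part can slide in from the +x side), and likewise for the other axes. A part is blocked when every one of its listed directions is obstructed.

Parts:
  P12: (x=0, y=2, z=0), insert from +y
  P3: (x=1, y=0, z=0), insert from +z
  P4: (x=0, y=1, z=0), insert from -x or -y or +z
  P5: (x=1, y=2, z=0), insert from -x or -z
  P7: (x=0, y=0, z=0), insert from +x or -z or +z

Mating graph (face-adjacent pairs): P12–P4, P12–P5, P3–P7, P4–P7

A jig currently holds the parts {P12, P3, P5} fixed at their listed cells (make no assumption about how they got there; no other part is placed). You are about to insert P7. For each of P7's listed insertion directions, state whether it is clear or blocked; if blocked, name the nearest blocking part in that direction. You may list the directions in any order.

+x: nearest on ray is P3@(1, 0, 0) ⇒ blocked
-z: ray from P7(0, 0, 0) has no placed part ⇒ clear
+z: ray from P7(0, 0, 0) has no placed part ⇒ clear

+x: blocked by P3; +z: clear; -z: clear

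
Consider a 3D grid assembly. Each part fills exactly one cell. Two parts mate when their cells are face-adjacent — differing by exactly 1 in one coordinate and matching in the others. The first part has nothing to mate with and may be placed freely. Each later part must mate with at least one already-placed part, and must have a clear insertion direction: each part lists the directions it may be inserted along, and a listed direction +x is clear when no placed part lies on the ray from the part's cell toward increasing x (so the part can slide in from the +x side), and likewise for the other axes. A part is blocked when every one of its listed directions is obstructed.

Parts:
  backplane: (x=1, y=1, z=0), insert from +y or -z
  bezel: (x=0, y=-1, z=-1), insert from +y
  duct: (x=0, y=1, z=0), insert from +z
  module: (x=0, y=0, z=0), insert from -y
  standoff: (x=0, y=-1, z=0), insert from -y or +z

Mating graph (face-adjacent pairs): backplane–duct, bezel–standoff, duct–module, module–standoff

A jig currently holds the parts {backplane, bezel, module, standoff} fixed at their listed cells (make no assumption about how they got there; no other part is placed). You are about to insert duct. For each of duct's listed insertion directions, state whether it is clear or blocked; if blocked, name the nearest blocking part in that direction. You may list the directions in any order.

+z: clear

+z: ray from duct(0, 1, 0) has no placed part ⇒ clear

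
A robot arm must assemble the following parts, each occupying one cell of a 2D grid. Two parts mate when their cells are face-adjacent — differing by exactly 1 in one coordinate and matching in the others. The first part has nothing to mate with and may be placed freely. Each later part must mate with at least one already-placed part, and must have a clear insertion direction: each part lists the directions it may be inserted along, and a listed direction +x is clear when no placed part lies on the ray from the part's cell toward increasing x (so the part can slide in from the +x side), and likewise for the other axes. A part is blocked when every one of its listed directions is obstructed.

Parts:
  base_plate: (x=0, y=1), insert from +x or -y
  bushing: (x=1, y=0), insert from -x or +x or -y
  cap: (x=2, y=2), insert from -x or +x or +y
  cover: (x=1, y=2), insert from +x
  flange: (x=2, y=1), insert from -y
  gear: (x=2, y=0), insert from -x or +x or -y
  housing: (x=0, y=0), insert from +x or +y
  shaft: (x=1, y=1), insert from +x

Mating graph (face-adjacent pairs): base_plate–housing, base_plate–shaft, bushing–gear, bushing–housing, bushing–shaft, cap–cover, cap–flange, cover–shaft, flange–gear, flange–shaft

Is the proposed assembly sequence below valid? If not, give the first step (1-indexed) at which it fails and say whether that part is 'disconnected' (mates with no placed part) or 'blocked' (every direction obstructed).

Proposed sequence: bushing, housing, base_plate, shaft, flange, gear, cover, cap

Valid

1. bushing@(1, 0) [-x clear] — {bushing}
2. housing@(0, 0) [+y clear] — {bushing, housing}
3. base_plate@(0, 1) [+x clear] — {base_plate, bushing, housing}
4. shaft@(1, 1) [+x clear] — {base_plate, bushing, housing, shaft}
5. flange@(2, 1) [-y clear] — {base_plate, bushing, flange, housing, shaft}
6. gear@(2, 0) [+x clear] — {base_plate, bushing, flange, gear, housing, shaft}
7. cover@(1, 2) [+x clear] — {base_plate, bushing, cover, flange, gear, housing, shaft}
8. cap@(2, 2) [+x clear] — {base_plate, bushing, cap, cover, flange, gear, housing, shaft}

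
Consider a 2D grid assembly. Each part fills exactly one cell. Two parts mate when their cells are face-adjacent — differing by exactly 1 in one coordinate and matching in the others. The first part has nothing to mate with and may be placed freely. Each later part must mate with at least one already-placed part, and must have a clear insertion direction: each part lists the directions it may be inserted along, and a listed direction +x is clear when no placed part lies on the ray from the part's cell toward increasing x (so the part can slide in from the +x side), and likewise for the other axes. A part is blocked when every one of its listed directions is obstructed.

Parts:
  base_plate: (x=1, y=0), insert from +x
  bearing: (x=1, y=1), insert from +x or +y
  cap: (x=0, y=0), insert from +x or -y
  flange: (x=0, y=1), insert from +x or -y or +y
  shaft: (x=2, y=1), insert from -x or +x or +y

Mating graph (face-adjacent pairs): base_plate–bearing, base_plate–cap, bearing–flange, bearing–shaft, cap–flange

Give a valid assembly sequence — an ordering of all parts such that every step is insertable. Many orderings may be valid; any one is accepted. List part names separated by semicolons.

flange; bearing; shaft; cap; base_plate

1. flange@(0, 1) [+x clear] — {flange}
2. bearing@(1, 1) [+x clear] — {bearing, flange}
3. shaft@(2, 1) [+x clear] — {bearing, flange, shaft}
4. cap@(0, 0) [+x clear] — {bearing, cap, flange, shaft}
5. base_plate@(1, 0) [+x clear] — {base_plate, bearing, cap, flange, shaft}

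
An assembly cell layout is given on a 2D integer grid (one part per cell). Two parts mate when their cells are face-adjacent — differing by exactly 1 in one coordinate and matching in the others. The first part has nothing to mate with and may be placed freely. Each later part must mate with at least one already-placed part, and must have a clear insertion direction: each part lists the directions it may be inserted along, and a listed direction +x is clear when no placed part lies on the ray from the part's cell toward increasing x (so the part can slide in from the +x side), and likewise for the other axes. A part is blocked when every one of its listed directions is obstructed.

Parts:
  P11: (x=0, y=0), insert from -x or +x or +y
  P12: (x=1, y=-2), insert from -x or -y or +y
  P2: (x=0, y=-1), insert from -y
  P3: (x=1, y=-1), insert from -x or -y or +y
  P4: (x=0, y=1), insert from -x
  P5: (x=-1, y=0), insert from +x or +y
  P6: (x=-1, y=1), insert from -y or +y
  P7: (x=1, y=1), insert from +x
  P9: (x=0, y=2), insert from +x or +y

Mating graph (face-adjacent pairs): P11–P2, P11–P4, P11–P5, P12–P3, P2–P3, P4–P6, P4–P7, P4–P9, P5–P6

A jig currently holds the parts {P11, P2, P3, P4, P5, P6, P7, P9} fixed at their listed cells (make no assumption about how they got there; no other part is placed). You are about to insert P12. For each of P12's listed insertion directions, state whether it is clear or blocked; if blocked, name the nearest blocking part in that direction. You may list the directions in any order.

-x: ray from P12(1, -2) has no placed part ⇒ clear
-y: ray from P12(1, -2) has no placed part ⇒ clear
+y: nearest on ray is P3@(1, -1) ⇒ blocked

+y: blocked by P3; -x: clear; -y: clear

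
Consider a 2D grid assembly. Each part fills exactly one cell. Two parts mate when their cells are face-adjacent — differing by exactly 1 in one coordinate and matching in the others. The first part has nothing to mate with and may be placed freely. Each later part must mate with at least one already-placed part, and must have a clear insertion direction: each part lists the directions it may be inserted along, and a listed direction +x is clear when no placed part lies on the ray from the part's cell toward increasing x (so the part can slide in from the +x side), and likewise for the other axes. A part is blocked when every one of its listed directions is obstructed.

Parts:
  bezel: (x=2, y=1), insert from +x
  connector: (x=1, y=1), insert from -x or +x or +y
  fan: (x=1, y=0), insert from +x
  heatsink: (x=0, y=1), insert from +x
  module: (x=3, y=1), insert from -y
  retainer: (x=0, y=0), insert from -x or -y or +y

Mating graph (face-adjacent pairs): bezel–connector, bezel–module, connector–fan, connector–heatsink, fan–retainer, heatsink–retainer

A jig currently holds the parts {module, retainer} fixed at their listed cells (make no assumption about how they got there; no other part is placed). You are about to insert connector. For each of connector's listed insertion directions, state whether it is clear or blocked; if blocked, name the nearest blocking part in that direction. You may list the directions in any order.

-x: ray from connector(1, 1) has no placed part ⇒ clear
+x: nearest on ray is module@(3, 1) ⇒ blocked
+y: ray from connector(1, 1) has no placed part ⇒ clear

+x: blocked by module; +y: clear; -x: clear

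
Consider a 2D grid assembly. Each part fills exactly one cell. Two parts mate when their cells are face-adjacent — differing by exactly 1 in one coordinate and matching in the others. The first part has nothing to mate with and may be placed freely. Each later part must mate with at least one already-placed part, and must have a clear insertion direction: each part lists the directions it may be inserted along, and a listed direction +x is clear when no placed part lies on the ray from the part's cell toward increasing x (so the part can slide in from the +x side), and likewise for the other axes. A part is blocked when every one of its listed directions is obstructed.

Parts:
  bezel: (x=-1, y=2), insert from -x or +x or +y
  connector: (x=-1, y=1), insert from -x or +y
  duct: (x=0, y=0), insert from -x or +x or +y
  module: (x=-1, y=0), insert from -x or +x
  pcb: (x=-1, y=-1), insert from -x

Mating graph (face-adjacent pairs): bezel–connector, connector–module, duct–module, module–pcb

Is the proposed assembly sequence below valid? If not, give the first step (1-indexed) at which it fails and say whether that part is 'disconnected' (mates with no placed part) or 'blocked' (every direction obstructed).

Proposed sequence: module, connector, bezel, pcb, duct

1. module@(-1, 0) [-x clear] — {module}
2. connector@(-1, 1) [-x clear] — {connector, module}
3. bezel@(-1, 2) [-x clear] — {bezel, connector, module}
4. pcb@(-1, -1) [-x clear] — {bezel, connector, module, pcb}
5. duct@(0, 0) [+x clear] — {bezel, connector, duct, module, pcb}

Valid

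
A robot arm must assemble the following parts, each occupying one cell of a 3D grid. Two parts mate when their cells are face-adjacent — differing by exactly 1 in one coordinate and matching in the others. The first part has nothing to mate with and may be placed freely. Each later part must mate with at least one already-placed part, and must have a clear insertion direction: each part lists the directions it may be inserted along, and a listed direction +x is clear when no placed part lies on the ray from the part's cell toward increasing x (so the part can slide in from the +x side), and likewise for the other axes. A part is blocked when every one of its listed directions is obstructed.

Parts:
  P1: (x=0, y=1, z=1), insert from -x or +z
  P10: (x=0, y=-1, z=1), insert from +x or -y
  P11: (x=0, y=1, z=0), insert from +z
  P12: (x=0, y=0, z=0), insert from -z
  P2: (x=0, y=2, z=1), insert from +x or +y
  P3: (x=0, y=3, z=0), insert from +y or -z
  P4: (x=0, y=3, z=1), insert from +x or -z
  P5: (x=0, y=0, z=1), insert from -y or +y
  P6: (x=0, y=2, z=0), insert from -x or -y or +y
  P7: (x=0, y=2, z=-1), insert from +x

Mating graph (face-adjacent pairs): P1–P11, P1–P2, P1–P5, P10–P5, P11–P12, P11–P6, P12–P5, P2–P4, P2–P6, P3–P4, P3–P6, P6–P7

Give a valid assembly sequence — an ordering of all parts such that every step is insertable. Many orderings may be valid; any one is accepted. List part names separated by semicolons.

1. P2@(0, 2, 1) [+x clear] — {P2}
2. P6@(0, 2, 0) [-x clear] — {P2, P6}
3. P11@(0, 1, 0) [+z clear] — {P11, P2, P6}
4. P1@(0, 1, 1) [-x clear] — {P1, P11, P2, P6}
5. P12@(0, 0, 0) [-z clear] — {P1, P11, P12, P2, P6}
6. P3@(0, 3, 0) [+y clear] — {P1, P11, P12, P2, P3, P6}
7. P7@(0, 2, -1) [+x clear] — {P1, P11, P12, P2, P3, P6, P7}
8. P5@(0, 0, 1) [-y clear] — {P1, P11, P12, P2, P3, P5, P6, P7}
9. P10@(0, -1, 1) [+x clear] — {P1, P10, P11, P12, P2, P3, P5, P6, P7}
10. P4@(0, 3, 1) [+x clear] — {P1, P10, P11, P12, P2, P3, P4, P5, P6, P7}

P2; P6; P11; P1; P12; P3; P7; P5; P10; P4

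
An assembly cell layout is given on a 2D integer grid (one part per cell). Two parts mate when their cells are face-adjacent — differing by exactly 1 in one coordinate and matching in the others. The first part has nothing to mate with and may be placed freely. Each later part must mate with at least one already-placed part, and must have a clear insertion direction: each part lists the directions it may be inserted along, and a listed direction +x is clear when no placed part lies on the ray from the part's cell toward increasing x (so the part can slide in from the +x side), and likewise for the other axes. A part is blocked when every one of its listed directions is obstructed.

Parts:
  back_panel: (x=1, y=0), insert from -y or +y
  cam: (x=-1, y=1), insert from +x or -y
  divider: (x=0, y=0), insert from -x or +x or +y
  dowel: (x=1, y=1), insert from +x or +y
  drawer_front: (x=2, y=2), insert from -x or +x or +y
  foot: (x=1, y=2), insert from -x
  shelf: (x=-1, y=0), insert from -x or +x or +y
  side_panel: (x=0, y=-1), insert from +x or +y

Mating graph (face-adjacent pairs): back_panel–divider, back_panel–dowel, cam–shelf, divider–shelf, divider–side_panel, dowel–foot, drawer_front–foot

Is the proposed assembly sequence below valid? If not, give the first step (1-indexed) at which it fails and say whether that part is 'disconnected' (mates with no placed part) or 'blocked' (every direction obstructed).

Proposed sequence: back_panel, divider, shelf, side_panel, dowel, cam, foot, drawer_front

Invalid at step 6 (blocked)

1. back_panel@(1, 0) [-y clear] — {back_panel}
2. divider@(0, 0) [-x clear] — {back_panel, divider}
3. shelf@(-1, 0) [-x clear] — {back_panel, divider, shelf}
4. side_panel@(0, -1) [+x clear] — {back_panel, divider, shelf, side_panel}
5. dowel@(1, 1) [+x clear] — {back_panel, divider, dowel, shelf, side_panel}
6. cam@(-1, 1) — +x/-y all obstructed ⇒ blocked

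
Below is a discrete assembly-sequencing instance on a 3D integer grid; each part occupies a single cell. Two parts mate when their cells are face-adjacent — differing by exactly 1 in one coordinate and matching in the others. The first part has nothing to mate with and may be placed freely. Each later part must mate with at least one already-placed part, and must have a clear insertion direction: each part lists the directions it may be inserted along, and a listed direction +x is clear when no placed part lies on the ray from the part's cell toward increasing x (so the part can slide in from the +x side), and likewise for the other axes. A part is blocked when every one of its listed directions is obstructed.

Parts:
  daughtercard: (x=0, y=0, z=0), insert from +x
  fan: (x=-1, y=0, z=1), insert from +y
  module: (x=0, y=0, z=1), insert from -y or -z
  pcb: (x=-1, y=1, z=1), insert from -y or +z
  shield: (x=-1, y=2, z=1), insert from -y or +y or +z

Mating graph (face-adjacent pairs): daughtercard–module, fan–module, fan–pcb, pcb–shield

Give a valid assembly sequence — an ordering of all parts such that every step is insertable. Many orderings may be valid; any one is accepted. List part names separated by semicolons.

1. module@(0, 0, 1) [-y clear] — {module}
2. fan@(-1, 0, 1) [+y clear] — {fan, module}
3. pcb@(-1, 1, 1) [+z clear] — {fan, module, pcb}
4. daughtercard@(0, 0, 0) [+x clear] — {daughtercard, fan, module, pcb}
5. shield@(-1, 2, 1) [+y clear] — {daughtercard, fan, module, pcb, shield}

module; fan; pcb; daughtercard; shield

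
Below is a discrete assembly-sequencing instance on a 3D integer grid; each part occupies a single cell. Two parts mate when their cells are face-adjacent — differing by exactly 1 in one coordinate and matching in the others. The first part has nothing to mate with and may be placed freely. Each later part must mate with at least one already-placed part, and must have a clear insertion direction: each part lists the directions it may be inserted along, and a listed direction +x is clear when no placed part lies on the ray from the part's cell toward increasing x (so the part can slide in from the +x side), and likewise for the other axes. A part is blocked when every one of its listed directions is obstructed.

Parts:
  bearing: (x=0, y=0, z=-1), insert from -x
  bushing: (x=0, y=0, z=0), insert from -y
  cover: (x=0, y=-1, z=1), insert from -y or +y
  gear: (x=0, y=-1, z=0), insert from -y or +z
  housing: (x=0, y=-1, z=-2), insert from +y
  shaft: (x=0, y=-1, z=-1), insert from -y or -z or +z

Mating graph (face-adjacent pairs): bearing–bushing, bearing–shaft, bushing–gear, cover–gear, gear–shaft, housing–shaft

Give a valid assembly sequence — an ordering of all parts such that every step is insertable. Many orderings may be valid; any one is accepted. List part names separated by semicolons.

bushing; gear; cover; shaft; housing; bearing

1. bushing@(0, 0, 0) [-y clear] — {bushing}
2. gear@(0, -1, 0) [-y clear] — {bushing, gear}
3. cover@(0, -1, 1) [-y clear] — {bushing, cover, gear}
4. shaft@(0, -1, -1) [-y clear] — {bushing, cover, gear, shaft}
5. housing@(0, -1, -2) [+y clear] — {bushing, cover, gear, housing, shaft}
6. bearing@(0, 0, -1) [-x clear] — {bearing, bushing, cover, gear, housing, shaft}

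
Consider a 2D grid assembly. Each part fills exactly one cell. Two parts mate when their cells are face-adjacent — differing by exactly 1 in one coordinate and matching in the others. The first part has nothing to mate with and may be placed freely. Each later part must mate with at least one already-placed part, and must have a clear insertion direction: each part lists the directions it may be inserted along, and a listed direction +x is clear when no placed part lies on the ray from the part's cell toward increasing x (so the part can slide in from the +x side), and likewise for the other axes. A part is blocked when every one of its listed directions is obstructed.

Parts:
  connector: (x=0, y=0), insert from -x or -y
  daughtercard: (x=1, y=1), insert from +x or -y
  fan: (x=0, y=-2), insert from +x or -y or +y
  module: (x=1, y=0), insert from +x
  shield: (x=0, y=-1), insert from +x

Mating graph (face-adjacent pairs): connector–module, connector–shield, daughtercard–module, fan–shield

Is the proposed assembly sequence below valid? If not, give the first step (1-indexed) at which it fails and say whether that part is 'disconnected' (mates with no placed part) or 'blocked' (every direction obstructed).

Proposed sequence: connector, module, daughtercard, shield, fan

1. connector@(0, 0) [-x clear] — {connector}
2. module@(1, 0) [+x clear] — {connector, module}
3. daughtercard@(1, 1) [+x clear] — {connector, daughtercard, module}
4. shield@(0, -1) [+x clear] — {connector, daughtercard, module, shield}
5. fan@(0, -2) [+x clear] — {connector, daughtercard, fan, module, shield}

Valid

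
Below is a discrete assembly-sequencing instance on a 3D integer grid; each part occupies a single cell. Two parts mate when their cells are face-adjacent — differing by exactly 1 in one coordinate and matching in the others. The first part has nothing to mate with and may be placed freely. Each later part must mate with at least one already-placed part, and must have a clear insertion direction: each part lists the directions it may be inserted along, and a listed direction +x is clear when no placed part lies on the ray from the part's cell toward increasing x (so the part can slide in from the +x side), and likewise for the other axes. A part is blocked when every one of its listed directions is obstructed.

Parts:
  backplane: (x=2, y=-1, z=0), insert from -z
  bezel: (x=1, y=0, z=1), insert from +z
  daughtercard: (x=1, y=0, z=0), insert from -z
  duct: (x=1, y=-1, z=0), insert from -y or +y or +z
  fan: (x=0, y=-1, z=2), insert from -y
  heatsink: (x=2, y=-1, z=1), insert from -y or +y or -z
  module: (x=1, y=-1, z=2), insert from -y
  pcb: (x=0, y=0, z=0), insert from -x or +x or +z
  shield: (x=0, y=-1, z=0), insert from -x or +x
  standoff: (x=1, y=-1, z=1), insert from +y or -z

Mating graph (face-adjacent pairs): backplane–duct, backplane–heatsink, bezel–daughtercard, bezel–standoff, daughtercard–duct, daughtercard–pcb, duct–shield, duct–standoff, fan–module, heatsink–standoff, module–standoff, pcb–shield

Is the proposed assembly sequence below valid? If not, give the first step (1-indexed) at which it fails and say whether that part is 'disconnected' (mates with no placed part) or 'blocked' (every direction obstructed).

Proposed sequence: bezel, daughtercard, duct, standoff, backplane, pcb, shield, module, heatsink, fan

1. bezel@(1, 0, 1) [+z clear] — {bezel}
2. daughtercard@(1, 0, 0) [-z clear] — {bezel, daughtercard}
3. duct@(1, -1, 0) [-y clear] — {bezel, daughtercard, duct}
4. standoff@(1, -1, 1) — +y/-z all obstructed ⇒ blocked

Invalid at step 4 (blocked)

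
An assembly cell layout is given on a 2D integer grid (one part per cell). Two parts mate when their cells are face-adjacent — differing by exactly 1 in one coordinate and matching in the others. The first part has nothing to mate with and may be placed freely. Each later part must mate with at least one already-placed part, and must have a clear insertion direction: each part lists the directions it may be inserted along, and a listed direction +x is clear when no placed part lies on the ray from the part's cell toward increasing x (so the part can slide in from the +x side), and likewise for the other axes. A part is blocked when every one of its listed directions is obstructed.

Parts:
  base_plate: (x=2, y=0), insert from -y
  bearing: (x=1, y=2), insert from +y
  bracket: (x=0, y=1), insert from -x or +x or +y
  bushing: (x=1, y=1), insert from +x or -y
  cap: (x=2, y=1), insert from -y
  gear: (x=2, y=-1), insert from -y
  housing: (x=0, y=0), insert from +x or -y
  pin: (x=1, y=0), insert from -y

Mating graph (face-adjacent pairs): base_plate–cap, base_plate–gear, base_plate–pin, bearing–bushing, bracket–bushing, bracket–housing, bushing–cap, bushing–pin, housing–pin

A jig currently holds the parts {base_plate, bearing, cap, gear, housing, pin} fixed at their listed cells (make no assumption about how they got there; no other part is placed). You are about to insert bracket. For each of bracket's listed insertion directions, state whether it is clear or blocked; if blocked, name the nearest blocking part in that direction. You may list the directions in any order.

-x: ray from bracket(0, 1) has no placed part ⇒ clear
+x: nearest on ray is cap@(2, 1) ⇒ blocked
+y: ray from bracket(0, 1) has no placed part ⇒ clear

+x: blocked by cap; +y: clear; -x: clear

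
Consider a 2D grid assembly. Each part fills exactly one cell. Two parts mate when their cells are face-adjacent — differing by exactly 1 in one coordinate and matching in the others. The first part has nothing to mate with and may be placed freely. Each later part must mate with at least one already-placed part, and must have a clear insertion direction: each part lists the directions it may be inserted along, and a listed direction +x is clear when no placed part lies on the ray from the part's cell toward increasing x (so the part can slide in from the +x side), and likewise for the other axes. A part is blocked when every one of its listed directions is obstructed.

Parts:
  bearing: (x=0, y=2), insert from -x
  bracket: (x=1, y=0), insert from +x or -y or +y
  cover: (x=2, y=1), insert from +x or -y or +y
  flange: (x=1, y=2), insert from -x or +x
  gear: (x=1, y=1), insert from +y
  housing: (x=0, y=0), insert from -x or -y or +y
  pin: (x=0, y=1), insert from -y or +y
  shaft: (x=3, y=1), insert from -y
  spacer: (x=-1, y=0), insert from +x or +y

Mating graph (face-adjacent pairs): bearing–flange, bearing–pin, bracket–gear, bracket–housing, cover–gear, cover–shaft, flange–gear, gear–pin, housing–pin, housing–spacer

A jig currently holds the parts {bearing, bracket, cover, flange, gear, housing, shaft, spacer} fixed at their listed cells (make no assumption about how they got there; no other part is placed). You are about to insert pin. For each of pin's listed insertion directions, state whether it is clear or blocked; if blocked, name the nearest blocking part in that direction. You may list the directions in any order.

+y: blocked by bearing; -y: blocked by housing

-y: nearest on ray is housing@(0, 0) ⇒ blocked
+y: nearest on ray is bearing@(0, 2) ⇒ blocked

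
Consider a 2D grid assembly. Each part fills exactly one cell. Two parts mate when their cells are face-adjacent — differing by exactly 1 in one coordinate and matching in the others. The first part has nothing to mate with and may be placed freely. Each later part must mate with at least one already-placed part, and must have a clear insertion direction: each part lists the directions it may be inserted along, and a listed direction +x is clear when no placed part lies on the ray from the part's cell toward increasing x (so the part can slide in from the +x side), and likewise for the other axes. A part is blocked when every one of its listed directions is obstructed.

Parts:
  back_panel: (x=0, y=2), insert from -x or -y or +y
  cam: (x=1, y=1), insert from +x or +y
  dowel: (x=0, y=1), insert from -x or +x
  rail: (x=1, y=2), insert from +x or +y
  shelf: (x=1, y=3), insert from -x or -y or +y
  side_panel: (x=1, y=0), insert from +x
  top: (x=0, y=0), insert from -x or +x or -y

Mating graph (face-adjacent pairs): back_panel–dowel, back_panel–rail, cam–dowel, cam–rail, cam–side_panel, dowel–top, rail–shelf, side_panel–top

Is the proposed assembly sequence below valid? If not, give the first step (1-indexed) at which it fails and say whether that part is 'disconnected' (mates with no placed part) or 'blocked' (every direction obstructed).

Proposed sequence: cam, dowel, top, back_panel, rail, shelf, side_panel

1. cam@(1, 1) [+x clear] — {cam}
2. dowel@(0, 1) [-x clear] — {cam, dowel}
3. top@(0, 0) [-x clear] — {cam, dowel, top}
4. back_panel@(0, 2) [-x clear] — {back_panel, cam, dowel, top}
5. rail@(1, 2) [+x clear] — {back_panel, cam, dowel, rail, top}
6. shelf@(1, 3) [-x clear] — {back_panel, cam, dowel, rail, shelf, top}
7. side_panel@(1, 0) [+x clear] — {back_panel, cam, dowel, rail, shelf, side_panel, top}

Valid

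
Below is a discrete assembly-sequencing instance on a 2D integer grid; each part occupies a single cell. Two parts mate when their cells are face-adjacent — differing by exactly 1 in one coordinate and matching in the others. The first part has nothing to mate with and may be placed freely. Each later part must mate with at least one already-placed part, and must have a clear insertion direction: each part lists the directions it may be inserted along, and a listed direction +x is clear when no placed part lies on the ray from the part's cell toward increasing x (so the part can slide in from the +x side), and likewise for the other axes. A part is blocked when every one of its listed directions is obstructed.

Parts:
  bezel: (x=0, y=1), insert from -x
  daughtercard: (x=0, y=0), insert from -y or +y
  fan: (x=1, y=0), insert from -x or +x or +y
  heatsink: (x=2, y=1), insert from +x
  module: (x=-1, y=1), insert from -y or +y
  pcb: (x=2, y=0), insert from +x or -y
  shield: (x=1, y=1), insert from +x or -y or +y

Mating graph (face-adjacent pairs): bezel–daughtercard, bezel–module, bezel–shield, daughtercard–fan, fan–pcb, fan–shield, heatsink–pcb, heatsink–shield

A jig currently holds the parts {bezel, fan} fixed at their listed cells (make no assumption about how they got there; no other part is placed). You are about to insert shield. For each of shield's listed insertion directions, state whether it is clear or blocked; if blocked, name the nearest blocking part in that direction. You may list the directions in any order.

+x: ray from shield(1, 1) has no placed part ⇒ clear
-y: nearest on ray is fan@(1, 0) ⇒ blocked
+y: ray from shield(1, 1) has no placed part ⇒ clear

+x: clear; +y: clear; -y: blocked by fan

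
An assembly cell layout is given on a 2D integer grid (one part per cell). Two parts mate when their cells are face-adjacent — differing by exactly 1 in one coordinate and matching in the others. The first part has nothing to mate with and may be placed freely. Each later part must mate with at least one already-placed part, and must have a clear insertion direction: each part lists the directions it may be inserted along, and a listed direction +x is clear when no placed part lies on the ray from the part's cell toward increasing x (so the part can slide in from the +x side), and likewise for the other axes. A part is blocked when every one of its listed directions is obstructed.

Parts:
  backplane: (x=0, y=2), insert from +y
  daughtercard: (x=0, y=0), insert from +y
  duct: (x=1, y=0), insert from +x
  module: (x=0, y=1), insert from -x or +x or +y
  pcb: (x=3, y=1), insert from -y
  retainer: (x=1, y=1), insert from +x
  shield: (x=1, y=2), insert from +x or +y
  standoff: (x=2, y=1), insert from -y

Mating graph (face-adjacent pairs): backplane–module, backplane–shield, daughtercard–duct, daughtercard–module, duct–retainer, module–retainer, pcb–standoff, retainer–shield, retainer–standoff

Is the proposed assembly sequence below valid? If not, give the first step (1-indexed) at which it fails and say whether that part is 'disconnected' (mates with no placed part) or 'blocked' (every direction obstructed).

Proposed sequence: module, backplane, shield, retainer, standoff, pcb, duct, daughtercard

Invalid at step 8 (blocked)

1. module@(0, 1) [-x clear] — {module}
2. backplane@(0, 2) [+y clear] — {backplane, module}
3. shield@(1, 2) [+x clear] — {backplane, module, shield}
4. retainer@(1, 1) [+x clear] — {backplane, module, retainer, shield}
5. standoff@(2, 1) [-y clear] — {backplane, module, retainer, shield, standoff}
6. pcb@(3, 1) [-y clear] — {backplane, module, pcb, retainer, shield, standoff}
7. duct@(1, 0) [+x clear] — {backplane, duct, module, pcb, retainer, shield, standoff}
8. daughtercard@(0, 0) — +y all obstructed ⇒ blocked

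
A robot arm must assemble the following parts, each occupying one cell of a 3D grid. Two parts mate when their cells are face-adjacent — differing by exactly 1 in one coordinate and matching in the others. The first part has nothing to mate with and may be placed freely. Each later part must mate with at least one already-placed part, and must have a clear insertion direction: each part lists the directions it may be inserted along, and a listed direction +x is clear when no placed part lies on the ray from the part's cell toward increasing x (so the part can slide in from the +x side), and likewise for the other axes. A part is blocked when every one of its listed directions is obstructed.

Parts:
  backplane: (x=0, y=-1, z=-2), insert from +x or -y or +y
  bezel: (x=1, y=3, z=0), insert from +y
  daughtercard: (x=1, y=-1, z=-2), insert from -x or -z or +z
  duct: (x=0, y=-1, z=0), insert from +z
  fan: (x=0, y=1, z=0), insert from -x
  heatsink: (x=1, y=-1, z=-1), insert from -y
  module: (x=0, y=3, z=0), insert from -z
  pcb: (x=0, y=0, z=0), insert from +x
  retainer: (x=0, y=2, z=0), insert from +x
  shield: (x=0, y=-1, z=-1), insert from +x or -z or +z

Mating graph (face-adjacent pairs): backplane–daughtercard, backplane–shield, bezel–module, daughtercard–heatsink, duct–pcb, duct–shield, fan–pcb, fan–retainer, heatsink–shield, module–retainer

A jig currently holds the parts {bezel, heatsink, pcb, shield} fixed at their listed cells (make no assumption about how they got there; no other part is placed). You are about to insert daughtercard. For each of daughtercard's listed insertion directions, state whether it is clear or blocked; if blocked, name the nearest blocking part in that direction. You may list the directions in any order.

-x: ray from daughtercard(1, -1, -2) has no placed part ⇒ clear
-z: ray from daughtercard(1, -1, -2) has no placed part ⇒ clear
+z: nearest on ray is heatsink@(1, -1, -1) ⇒ blocked

+z: blocked by heatsink; -x: clear; -z: clear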